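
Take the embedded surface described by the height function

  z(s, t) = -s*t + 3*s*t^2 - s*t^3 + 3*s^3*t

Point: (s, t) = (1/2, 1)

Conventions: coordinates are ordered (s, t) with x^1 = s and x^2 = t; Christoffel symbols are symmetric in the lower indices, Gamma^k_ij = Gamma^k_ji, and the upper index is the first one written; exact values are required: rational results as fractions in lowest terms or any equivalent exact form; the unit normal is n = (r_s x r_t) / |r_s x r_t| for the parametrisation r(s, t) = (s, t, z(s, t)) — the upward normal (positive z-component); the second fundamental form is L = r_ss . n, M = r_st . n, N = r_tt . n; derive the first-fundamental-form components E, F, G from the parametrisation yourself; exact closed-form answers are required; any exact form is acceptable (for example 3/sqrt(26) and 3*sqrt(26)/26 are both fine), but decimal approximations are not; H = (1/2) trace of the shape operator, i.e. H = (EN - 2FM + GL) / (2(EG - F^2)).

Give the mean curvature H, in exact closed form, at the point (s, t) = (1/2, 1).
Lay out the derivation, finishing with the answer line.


z_s = 13/4, z_t = 11/8, z_ss = 9, z_st = 17/4, z_tt = 0
E = 185/16, F = 143/32, G = 185/64; answer radicand W^2 = 861/64
unnormalised second-form numerators: l = 9, m = 17/4, n = 0; L = l/sqrt(861/64), and similarly M = m/sqrt(W^2), N = n/sqrt(W^2)
H = (E*n - 2*F*m + G*l) / (2*(EG - F^2)*sqrt(W^2)); E*n - 2*F*m + G*l = -383/32, EG - F^2 = 861/64, so H = (-383/861)/sqrt(861/64)

Answer: H = -3064*sqrt(861)/741321


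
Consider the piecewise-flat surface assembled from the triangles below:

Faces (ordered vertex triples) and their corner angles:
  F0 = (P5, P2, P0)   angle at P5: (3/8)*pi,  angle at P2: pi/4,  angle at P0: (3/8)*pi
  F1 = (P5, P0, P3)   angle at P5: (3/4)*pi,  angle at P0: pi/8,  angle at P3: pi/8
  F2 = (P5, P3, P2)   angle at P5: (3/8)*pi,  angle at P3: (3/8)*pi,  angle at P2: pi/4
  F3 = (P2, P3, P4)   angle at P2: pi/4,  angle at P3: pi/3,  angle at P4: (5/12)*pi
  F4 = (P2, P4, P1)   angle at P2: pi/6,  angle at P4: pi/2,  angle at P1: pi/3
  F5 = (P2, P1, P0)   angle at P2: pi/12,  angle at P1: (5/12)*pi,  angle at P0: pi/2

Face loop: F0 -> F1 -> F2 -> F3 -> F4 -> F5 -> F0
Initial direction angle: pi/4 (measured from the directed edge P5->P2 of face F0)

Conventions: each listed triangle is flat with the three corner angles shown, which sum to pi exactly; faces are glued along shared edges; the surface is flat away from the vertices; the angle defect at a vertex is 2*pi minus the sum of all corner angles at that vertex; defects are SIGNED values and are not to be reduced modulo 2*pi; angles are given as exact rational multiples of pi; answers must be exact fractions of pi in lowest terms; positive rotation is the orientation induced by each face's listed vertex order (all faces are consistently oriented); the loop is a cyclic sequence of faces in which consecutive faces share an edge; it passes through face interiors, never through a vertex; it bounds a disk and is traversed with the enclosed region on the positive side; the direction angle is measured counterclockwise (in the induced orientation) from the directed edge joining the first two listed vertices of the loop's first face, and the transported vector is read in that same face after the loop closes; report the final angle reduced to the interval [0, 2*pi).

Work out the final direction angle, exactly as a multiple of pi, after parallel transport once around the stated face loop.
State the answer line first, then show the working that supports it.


Answer: final direction angle = (7/4)*pi

enclosed vertex P2: corner angles sum to pi, defect = 2*pi - pi = pi
enclosed vertex P5: corner angles sum to (3/2)*pi, defect = 2*pi - (3/2)*pi = pi/2
by Gauss-Bonnet the loop rotates the vector by the enclosed defect sum (positive orientation, mod 2*pi)
final angle = pi/4 + (3/2)*pi = (7/4)*pi (mod 2*pi)


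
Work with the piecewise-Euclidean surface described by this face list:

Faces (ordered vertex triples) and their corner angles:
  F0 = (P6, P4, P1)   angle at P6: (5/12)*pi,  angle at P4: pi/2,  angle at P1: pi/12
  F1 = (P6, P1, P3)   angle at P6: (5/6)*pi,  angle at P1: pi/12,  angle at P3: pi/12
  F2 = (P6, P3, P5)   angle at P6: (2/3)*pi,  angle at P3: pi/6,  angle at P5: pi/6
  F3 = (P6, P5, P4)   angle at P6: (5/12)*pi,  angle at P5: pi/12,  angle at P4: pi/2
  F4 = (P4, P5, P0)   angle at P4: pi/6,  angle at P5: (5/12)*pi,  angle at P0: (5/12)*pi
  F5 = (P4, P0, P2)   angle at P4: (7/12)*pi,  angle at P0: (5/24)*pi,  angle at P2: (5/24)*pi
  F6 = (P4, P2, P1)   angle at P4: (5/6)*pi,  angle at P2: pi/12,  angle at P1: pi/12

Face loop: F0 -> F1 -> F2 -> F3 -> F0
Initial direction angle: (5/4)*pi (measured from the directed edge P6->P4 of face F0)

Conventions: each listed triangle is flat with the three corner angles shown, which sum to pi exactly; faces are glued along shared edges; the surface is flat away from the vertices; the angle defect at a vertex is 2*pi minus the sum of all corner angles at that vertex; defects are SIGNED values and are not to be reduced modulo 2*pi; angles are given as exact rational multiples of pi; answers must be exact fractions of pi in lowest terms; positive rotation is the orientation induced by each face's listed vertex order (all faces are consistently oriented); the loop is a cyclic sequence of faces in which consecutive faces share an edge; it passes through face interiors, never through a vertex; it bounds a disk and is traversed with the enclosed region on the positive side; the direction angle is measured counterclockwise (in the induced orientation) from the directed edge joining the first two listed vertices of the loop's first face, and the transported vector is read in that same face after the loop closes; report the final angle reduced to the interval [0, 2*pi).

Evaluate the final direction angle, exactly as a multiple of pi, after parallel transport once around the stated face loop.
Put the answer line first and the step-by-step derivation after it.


Answer: final direction angle = (11/12)*pi

enclosed vertex P6: corner angles sum to (7/3)*pi, defect = 2*pi - (7/3)*pi = -pi/3
the rotation equals the total enclosed defect, so the final angle is initial + defects (mod 2*pi)
final angle = (5/4)*pi - pi/3 = (11/12)*pi (mod 2*pi)


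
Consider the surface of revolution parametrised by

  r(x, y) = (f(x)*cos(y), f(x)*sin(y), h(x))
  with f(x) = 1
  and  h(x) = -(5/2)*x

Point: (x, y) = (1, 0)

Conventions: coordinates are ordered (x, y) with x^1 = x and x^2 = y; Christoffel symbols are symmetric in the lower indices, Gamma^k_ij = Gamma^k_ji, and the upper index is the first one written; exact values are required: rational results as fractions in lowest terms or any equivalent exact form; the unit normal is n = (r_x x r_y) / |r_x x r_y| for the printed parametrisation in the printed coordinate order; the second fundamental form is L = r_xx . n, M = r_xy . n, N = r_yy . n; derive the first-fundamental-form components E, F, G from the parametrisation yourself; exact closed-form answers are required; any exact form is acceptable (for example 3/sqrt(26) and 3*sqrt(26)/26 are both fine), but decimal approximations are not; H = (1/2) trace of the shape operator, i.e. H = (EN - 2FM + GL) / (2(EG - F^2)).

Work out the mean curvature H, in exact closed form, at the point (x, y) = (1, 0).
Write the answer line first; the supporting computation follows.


Answer: H = -1/2

f = 1, f' = 0, f'' = 0, h' = -5/2, h'' = 0
E = 25/4, F = 0, G = 1; answer radicand W^2 = 25/4
unnormalised second-form numerators: l = 0, m = 0, n = -5/2; L = l/sqrt(25/4), and similarly M = m/sqrt(W^2), N = n/sqrt(W^2)
H = (E*n - 2*F*m + G*l) / (2*(EG - F^2)*sqrt(W^2)); E*n - 2*F*m + G*l = -125/8, EG - F^2 = 25/4, so H = (-5/4)/sqrt(25/4)


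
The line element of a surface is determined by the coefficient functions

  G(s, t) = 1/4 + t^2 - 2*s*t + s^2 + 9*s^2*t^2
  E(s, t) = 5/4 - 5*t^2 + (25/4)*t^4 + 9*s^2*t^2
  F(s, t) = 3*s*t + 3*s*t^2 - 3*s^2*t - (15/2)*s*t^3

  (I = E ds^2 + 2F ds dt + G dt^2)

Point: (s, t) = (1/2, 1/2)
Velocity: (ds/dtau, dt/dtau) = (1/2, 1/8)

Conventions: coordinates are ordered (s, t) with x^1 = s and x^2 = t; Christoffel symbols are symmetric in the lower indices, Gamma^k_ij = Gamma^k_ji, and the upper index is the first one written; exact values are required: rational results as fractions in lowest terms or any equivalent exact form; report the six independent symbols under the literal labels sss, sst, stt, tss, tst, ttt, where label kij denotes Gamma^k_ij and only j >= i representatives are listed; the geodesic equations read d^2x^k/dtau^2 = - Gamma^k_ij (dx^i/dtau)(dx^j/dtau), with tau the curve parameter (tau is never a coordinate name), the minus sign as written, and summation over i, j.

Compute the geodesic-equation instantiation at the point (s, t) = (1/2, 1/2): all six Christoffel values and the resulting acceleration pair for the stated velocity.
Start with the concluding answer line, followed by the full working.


Answer: Gamma_sss = 261/178, Gamma_sst = -21/89, Gamma_stt = -216/89, Gamma_tss = -345/356, Gamma_tst = 261/178, Gamma_ttt = 198/89; accelerations (d^2s/dtau^2, d^2t/dtau^2) = (-213/712, 69/2848)

E = 61/64, F = 9/32, G = 13/16 at the point
E_s = 9/4, E_t = 3/8, F_s = -3/16, F_t = -9/16, G_s = 9/4, G_t = 9/4
EG - F^2 = 89/128;  g^inv = (128/89) * [[13/16, -9/32], [-9/32, 61/64]]
first-kind symbols [ij,l] = (1/2)(d_i g_jl + d_j g_il - d_l g_ij): [ss,s] = E_s/2 = 9/8, [ss,t] = F_s - E_t/2 = -3/8, [st,s] = E_t/2 = 3/16, [st,t] = G_s/2 = 9/8, [tt,s] = F_t - G_s/2 = -27/16, [tt,t] = G_t/2 = 9/8
Gamma^s_ij = (G*[ij,s] - F*[ij,t])/(EG - F^2), Gamma^t_ij = (E*[ij,t] - F*[ij,s])/(EG - F^2)
Gamma_sss = 261/178, Gamma_sst = -21/89, Gamma_stt = -216/89, Gamma_tss = -345/356, Gamma_tst = 261/178, Gamma_ttt = 198/89
d^2s/dtau^2 = -(Gamma_sss*(1/2)^2 + 2*Gamma_sst*(1/2)*(1/8) + Gamma_stt*(1/8)^2) = -213/712
d^2t/dtau^2 = -(Gamma_tss*(1/2)^2 + 2*Gamma_tst*(1/2)*(1/8) + Gamma_ttt*(1/8)^2) = 69/2848


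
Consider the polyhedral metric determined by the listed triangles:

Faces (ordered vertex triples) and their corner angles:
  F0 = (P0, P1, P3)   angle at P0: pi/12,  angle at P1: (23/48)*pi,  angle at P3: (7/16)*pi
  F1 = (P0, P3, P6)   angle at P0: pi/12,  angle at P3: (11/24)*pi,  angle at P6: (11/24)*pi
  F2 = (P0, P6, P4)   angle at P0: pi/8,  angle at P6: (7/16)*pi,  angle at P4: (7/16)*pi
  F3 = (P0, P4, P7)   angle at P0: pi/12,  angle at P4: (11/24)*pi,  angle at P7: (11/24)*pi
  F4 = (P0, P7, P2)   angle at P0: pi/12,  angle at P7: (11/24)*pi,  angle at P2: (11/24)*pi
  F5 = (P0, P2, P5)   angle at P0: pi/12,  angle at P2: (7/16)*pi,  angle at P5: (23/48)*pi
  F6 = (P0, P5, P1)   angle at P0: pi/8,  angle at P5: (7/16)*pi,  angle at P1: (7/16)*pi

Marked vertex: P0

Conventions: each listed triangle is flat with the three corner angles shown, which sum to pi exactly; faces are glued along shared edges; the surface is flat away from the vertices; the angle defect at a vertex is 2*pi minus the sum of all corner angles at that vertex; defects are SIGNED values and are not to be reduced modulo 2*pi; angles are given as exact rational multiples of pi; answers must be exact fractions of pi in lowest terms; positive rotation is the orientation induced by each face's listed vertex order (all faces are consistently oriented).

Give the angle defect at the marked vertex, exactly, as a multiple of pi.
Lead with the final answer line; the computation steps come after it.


Answer: defect(P0) = (4/3)*pi

Sum of corner angles at P0: (2/3)*pi
defect = 2*pi - (2/3)*pi


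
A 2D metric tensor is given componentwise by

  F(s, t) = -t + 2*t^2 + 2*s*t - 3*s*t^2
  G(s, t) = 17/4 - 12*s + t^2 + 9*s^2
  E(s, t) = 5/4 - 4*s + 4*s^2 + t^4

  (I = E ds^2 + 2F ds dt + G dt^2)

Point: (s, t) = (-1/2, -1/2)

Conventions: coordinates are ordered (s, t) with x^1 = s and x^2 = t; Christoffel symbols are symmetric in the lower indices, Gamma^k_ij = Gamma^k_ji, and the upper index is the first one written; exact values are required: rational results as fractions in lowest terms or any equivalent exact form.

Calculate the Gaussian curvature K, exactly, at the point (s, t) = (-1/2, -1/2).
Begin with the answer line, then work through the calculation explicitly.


Answer: K = 144992/904203

E = 69/16, F = 15/8, G = 51/4, EG - F^2 = 1647/32 at the point
E_s = -8, E_t = -1/2, F_s = -7/4, F_t = -11/2, G_s = -21, G_t = -1
E_tt = 3, F_st = 5, G_ss = 18
Using the Brioschi determinant formula for K from the metric derivatives:
M1 = [[-E_tt/2 + F_st - G_ss/2, E_s/2, F_s - E_t/2], [F_t - G_s/2, E, F], [G_t/2, F, G]] = [[-11/2, -4, -3/2], [5, 69/16, 15/8], [-1/2, 15/8, 51/4]]; det M1 = -333/8
M2 = [[0, E_t/2, G_s/2], [E_t/2, E, F], [G_s/2, F, G]] = [[0, -1/4, -21/2], [-1/4, 69/16, 15/8], [-21/2, 15/8, 51/4]]; det M2 = -14925/32
det M1 - det M2 = 13593/32; K = 13593/32 / (1647/32)^2 = 144992/904203


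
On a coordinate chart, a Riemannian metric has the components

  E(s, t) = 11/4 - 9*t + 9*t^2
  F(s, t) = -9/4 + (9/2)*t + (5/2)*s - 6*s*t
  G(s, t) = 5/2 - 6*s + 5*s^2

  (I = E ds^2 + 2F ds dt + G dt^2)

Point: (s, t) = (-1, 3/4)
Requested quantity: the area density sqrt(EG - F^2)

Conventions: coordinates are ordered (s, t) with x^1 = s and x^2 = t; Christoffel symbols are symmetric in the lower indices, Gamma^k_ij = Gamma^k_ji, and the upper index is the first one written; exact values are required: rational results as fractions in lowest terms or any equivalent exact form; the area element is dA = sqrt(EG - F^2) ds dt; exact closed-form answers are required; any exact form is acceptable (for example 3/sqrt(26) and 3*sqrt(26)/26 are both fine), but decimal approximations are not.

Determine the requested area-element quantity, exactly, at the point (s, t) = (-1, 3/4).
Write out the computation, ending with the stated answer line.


E = 17/16, F = 25/8, G = 27/2; EG - F^2 = 293/64

Answer: sqrt(EG - F^2) = sqrt(293)/8


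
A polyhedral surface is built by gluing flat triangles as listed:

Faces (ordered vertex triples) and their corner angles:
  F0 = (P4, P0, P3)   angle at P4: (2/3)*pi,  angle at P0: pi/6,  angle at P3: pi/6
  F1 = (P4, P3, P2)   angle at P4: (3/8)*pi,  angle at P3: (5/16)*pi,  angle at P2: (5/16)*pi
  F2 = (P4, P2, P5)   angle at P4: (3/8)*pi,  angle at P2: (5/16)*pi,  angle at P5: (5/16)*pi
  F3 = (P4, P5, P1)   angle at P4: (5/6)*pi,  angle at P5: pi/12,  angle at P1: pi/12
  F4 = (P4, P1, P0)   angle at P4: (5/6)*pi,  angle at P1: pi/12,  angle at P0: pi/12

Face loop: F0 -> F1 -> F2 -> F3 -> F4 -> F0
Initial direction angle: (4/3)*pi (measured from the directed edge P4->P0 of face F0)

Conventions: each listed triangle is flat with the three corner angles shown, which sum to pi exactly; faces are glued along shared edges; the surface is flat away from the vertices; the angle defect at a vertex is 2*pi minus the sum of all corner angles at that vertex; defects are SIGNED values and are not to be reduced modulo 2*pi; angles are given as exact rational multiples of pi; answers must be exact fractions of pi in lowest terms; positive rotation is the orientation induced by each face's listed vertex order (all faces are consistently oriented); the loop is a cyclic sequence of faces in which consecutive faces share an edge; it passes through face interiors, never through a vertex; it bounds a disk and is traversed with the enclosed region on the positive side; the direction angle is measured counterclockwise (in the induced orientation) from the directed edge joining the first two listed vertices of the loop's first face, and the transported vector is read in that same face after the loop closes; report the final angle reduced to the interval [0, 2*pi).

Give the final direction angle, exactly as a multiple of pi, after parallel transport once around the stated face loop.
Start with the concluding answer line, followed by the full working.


Answer: final direction angle = pi/4

enclosed vertex P4: corner angles sum to (37/12)*pi, defect = 2*pi - (37/12)*pi = (-13/12)*pi
adding the enclosed defects to the starting angle (mod 2*pi, induced orientation) gives the holonomy
final angle = (4/3)*pi - (13/12)*pi = pi/4 (mod 2*pi)


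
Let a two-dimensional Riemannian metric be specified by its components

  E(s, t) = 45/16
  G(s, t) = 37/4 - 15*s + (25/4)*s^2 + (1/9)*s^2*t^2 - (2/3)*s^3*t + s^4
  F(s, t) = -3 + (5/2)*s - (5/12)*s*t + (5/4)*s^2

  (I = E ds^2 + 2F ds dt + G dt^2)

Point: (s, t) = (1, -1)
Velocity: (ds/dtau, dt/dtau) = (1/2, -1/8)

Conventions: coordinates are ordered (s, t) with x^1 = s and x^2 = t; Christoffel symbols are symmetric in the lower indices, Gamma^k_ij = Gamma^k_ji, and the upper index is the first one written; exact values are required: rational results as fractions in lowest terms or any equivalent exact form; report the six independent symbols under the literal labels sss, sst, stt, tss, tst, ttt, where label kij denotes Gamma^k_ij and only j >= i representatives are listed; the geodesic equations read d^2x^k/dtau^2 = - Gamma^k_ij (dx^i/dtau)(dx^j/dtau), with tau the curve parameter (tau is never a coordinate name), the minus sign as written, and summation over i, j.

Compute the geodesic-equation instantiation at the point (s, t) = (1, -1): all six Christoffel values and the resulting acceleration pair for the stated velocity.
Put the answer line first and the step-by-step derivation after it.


Answer: Gamma_sss = -1820/1453, Gamma_sst = -1876/4359, Gamma_stt = -12104/13077, Gamma_tss = 8775/2906, Gamma_tst = 3015/2906, Gamma_ttt = 1216/4359; accelerations (d^2s/dtau^2, d^2t/dtau^2) = (28645/104616, -43909/69744)

E = 45/16, F = 7/6, G = 41/18 at the point
E_s = 0, E_t = 0, F_s = 65/12, F_t = -5/12, G_s = 67/18, G_t = -8/9
EG - F^2 = 1453/288;  g^inv = (288/1453) * [[41/18, -7/6], [-7/6, 45/16]]
first-kind symbols [ij,l] = (1/2)(d_i g_jl + d_j g_il - d_l g_ij): [ss,s] = E_s/2 = 0, [ss,t] = F_s - E_t/2 = 65/12, [st,s] = E_t/2 = 0, [st,t] = G_s/2 = 67/36, [tt,s] = F_t - G_s/2 = -41/18, [tt,t] = G_t/2 = -4/9
Gamma^s_ij = (G*[ij,s] - F*[ij,t])/(EG - F^2), Gamma^t_ij = (E*[ij,t] - F*[ij,s])/(EG - F^2)
Gamma_sss = -1820/1453, Gamma_sst = -1876/4359, Gamma_stt = -12104/13077, Gamma_tss = 8775/2906, Gamma_tst = 3015/2906, Gamma_ttt = 1216/4359
d^2s/dtau^2 = -(Gamma_sss*(1/2)^2 + 2*Gamma_sst*(1/2)*(-1/8) + Gamma_stt*(-1/8)^2) = 28645/104616
d^2t/dtau^2 = -(Gamma_tss*(1/2)^2 + 2*Gamma_tst*(1/2)*(-1/8) + Gamma_ttt*(-1/8)^2) = -43909/69744


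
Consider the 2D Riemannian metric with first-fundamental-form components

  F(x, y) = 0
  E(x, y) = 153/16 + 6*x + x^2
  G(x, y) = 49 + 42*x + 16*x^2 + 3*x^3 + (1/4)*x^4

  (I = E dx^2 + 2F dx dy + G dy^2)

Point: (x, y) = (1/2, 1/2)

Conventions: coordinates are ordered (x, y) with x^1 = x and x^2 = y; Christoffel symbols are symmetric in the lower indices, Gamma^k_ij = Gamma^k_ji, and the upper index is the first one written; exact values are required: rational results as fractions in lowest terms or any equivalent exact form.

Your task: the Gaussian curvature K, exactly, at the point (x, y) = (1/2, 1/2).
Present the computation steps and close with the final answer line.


E = 205/16, F = 0, G = 4761/64, EG - F^2 = 976005/1024 at the point
E_x = 7, E_y = 0, F_x = 0, F_y = 0, G_x = 483/8, G_y = 0
E_yy = 0, F_xy = 0, G_xx = 167/4
Evaluate Brioschi's two determinant matrices M1, M2 and divide by (EG - F^2)^2.
M1 = [[-E_yy/2 + F_xy - G_xx/2, E_x/2, F_x - E_y/2], [F_y - G_x/2, E, F], [G_y/2, F, G]] = [[-167/8, 7/2, 0], [-483/16, 205/16, 0], [0, 0, 4761/64]]; det M1 = -98605071/8192
M2 = [[0, E_y/2, G_x/2], [E_y/2, E, F], [G_x/2, F, G]] = [[0, 0, 483/16], [0, 205/16, 0], [483/16, 0, 4761/64]]; det M2 = -47824245/4096
det M1 - det M2 = -2956581/8192; K = -2956581/8192 / (976005/1024)^2 = -384/966575

Answer: K = -384/966575


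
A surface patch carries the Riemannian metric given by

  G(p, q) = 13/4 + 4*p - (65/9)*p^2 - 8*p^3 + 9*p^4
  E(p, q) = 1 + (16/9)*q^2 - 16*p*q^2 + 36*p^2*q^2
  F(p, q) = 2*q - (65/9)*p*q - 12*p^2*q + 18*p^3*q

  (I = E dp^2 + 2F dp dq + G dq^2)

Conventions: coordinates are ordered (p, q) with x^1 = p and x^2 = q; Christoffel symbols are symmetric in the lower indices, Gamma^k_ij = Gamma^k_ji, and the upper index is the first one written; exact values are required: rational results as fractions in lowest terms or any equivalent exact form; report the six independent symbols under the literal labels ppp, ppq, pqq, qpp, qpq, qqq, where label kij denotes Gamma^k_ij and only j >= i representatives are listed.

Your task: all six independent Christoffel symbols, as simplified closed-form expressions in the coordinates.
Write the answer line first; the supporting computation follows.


Answer: Gamma_ppp = (1296*p*q^2 - 288*q^2)/(324*p^4 - 288*p^3 + 1296*p^2*q^2 - 260*p^2 - 576*p*q^2 + 144*p + 64*q^2 + 117), Gamma_ppq = (1296*p^2*q - 576*p*q + 64*q)/(324*p^4 - 288*p^3 + 1296*p^2*q^2 - 260*p^2 - 576*p*q^2 + 144*p + 64*q^2 + 117), Gamma_pqq = 0, Gamma_qpp = (648*p^2*q - 288*p*q - 324*q)/(324*p^4 - 288*p^3 + 1296*p^2*q^2 - 260*p^2 - 576*p*q^2 + 144*p + 64*q^2 + 117), Gamma_qpq = (648*p^3 - 432*p^2 - 260*p + 72)/(324*p^4 - 288*p^3 + 1296*p^2*q^2 - 260*p^2 - 576*p*q^2 + 144*p + 64*q^2 + 117), Gamma_qqq = 0

E = 1 + (16/9)*q^2 - 16*p*q^2 + 36*p^2*q^2; F = 2*q - (65/9)*p*q - 12*p^2*q + 18*p^3*q; G = 13/4 + 4*p - (65/9)*p^2 - 8*p^3 + 9*p^4
Gamma^k_ij = (1/2) g^{kl} (d_i g_jl + d_j g_il - d_l g_ij), with g^inv = (1/(EG-F^2)) [[G, -F], [-F, E]]
first partials: E_p = -16*q^2 + 72*p*q^2, E_q = (32/9)*q - 32*p*q + 72*p^2*q, F_p = -(65/9)*q - 24*p*q + 54*p^2*q, F_q = 2 - (65/9)*p - 12*p^2 + 18*p^3, G_p = 4 - (130/9)*p - 24*p^2 + 36*p^3, G_q = 0
D = EG - F^2 = 13/4 + 4*p + (16/9)*q^2 - (65/9)*p^2 - 16*p*q^2 - 8*p^3 + 36*p^2*q^2 + 9*p^4
expanded: Gamma^p_pp = (G E_p - 2F F_p + F E_q)/(2D), Gamma^p_pq = (G E_q - F G_p)/(2D), Gamma^p_qq = (2G F_q - G G_p - F G_q)/(2D), Gamma^q_pp = (2E F_p - E E_q - F E_p)/(2D), Gamma^q_pq = (E G_p - F E_q)/(2D), Gamma^q_qq = (E G_q - 2F F_q + F G_p)/(2D); substitute and cancel common factors


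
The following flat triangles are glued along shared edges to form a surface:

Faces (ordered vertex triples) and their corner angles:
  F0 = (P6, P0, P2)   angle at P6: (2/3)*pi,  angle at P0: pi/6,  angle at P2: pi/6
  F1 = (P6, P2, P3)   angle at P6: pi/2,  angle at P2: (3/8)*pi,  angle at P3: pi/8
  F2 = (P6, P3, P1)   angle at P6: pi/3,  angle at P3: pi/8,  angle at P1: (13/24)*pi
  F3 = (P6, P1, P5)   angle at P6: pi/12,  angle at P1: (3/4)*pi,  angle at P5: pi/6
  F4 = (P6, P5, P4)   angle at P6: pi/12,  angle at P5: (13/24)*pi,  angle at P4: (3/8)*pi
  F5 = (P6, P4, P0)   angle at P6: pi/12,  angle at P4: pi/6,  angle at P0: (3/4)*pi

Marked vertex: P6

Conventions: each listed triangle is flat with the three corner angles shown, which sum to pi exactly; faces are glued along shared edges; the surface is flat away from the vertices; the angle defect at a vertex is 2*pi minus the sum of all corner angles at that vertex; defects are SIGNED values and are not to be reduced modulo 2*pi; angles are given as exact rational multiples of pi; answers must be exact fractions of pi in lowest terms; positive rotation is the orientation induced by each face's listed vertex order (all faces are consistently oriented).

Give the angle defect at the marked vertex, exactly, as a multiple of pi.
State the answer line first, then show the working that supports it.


Answer: defect(P6) = pi/4

Sum of corner angles at P6: (7/4)*pi
defect = 2*pi - (7/4)*pi


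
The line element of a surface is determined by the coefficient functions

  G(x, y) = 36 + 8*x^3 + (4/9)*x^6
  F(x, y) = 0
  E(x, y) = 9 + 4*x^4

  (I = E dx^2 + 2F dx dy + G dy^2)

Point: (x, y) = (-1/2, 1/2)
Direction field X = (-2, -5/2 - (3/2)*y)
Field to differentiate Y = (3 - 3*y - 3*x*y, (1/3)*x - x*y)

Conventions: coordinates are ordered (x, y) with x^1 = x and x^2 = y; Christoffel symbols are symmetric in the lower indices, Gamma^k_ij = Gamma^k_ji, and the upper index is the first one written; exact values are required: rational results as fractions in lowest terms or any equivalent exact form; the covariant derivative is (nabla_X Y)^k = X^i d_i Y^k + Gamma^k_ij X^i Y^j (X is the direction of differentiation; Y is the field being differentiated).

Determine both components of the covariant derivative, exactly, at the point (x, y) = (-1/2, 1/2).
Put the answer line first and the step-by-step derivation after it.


Answer: (nabla_X Y)^x = 90023/10656, (nabla_X Y)^y = -1639/852

E = 37/4, F = 0, G = 5041/144 at the point
E_x = -2, E_y = 0, F_x = 0, F_y = 0, G_x = 71/12, G_y = 0
EG - F^2 = 186517/576;  g^inv = (576/186517) * [[5041/144, 0], [0, 37/4]]
first-kind symbols [ij,l] = (1/2)(d_i g_jl + d_j g_il - d_l g_ij): [xx,x] = E_x/2 = -1, [xx,y] = F_x - E_y/2 = 0, [xy,x] = E_y/2 = 0, [xy,y] = G_x/2 = 71/24, [yy,x] = F_y - G_x/2 = -71/24, [yy,y] = G_y/2 = 0
Gamma^x_ij = (G*[ij,x] - F*[ij,y])/(EG - F^2), Gamma^y_ij = (E*[ij,y] - F*[ij,x])/(EG - F^2)
Gamma_xxx = -4/37, Gamma_xxy = 0, Gamma_xyy = -71/222, Gamma_yxx = 0, Gamma_yxy = 6/71, Gamma_yyy = 0
X = (-2, -13/4), Y = (9/4, 1/12) at the point


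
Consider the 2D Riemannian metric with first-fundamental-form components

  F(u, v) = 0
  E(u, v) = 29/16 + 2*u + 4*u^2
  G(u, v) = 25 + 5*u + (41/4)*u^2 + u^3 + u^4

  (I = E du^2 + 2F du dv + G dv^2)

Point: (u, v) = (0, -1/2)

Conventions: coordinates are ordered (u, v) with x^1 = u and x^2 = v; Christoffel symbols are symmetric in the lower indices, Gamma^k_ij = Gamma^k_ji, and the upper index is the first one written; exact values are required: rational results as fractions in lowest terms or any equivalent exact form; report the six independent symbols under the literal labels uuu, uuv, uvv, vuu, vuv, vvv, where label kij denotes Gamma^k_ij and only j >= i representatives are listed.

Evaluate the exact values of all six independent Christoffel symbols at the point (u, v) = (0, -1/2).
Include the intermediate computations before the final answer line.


E = 29/16, F = 0, G = 25 at the point
E_u = 2, E_v = 0, F_u = 0, F_v = 0, G_u = 5, G_v = 0
EG - F^2 = 725/16;  g^inv = (16/725) * [[25, 0], [0, 29/16]]
first-kind symbols [ij,l] = (1/2)(d_i g_jl + d_j g_il - d_l g_ij): [uu,u] = E_u/2 = 1, [uu,v] = F_u - E_v/2 = 0, [uv,u] = E_v/2 = 0, [uv,v] = G_u/2 = 5/2, [vv,u] = F_v - G_u/2 = -5/2, [vv,v] = G_v/2 = 0
Gamma^u_ij = (G*[ij,u] - F*[ij,v])/(EG - F^2), Gamma^v_ij = (E*[ij,v] - F*[ij,u])/(EG - F^2)

Answer: Gamma_uuu = 16/29, Gamma_uuv = 0, Gamma_uvv = -40/29, Gamma_vuu = 0, Gamma_vuv = 1/10, Gamma_vvv = 0


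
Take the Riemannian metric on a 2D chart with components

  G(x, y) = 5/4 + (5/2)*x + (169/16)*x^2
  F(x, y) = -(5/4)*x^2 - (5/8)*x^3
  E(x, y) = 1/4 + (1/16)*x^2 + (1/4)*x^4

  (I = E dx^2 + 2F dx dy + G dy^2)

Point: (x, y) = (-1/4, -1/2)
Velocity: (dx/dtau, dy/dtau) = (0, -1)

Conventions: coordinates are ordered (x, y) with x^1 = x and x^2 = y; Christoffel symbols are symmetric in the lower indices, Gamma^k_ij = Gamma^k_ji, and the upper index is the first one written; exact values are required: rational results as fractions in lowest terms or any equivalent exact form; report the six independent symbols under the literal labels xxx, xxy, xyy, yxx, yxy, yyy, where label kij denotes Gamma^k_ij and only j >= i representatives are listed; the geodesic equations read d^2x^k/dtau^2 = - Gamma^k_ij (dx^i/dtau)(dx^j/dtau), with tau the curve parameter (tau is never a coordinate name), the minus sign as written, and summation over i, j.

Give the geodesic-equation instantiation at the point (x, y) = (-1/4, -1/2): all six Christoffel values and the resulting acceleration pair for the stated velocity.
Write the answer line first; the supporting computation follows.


Answer: Gamma_xxx = 43/3023, Gamma_xxy = -890/3023, Gamma_xyy = 16732/3023, Gamma_yxx = 16755/42322, Gamma_yxy = -23229/21161, Gamma_yyy = 890/3023; accelerations (d^2x/dtau^2, d^2y/dtau^2) = (-16732/3023, -890/3023)

E = 261/1024, F = -35/512, G = 329/256 at the point
E_x = -3/64, E_y = 0, F_x = 65/128, F_y = 0, G_x = -89/32, G_y = 0
EG - F^2 = 21161/65536;  g^inv = (65536/21161) * [[329/256, 35/512], [35/512, 261/1024]]
first-kind symbols [ij,l] = (1/2)(d_i g_jl + d_j g_il - d_l g_ij): [xx,x] = E_x/2 = -3/128, [xx,y] = F_x - E_y/2 = 65/128, [xy,x] = E_y/2 = 0, [xy,y] = G_x/2 = -89/64, [yy,x] = F_y - G_x/2 = 89/64, [yy,y] = G_y/2 = 0
Gamma^x_ij = (G*[ij,x] - F*[ij,y])/(EG - F^2), Gamma^y_ij = (E*[ij,y] - F*[ij,x])/(EG - F^2)
Gamma_xxx = 43/3023, Gamma_xxy = -890/3023, Gamma_xyy = 16732/3023, Gamma_yxx = 16755/42322, Gamma_yxy = -23229/21161, Gamma_yyy = 890/3023
d^2x/dtau^2 = -(Gamma_xxx*(0)^2 + 2*Gamma_xxy*(0)*(-1) + Gamma_xyy*(-1)^2) = -16732/3023
d^2y/dtau^2 = -(Gamma_yxx*(0)^2 + 2*Gamma_yxy*(0)*(-1) + Gamma_yyy*(-1)^2) = -890/3023


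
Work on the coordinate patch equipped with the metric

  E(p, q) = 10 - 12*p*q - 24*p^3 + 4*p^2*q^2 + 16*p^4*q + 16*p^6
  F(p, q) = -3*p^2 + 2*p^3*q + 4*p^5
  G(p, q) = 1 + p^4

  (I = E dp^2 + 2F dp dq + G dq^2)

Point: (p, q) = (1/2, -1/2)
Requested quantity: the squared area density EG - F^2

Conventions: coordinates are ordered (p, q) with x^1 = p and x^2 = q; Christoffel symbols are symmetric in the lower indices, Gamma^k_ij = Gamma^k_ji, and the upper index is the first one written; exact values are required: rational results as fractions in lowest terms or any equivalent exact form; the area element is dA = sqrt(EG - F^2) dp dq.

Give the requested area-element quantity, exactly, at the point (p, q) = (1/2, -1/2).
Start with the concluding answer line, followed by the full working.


Answer: EG - F^2 = 161/16

E = 10, F = -3/4, G = 17/16; EG - F^2 = 161/16


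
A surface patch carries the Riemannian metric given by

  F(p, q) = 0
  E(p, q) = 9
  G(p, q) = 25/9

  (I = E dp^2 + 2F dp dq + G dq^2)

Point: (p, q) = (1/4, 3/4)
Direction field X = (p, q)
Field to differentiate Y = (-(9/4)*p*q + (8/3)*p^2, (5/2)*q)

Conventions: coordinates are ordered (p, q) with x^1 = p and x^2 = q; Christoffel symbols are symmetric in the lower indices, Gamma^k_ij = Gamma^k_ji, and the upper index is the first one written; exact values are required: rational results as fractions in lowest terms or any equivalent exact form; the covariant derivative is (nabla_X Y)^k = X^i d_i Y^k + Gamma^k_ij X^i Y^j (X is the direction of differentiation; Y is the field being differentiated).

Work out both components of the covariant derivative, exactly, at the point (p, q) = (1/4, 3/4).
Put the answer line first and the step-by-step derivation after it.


Answer: (nabla_X Y)^p = -49/96, (nabla_X Y)^q = 15/8

E = 9, F = 0, G = 25/9 at the point
E_p = 0, E_q = 0, F_p = 0, F_q = 0, G_p = 0, G_q = 0
EG - F^2 = 25;  g^inv = (1/25) * [[25/9, 0], [0, 9]]
first-kind symbols [ij,l] = (1/2)(d_i g_jl + d_j g_il - d_l g_ij): [pp,p] = E_p/2 = 0, [pp,q] = F_p - E_q/2 = 0, [pq,p] = E_q/2 = 0, [pq,q] = G_p/2 = 0, [qq,p] = F_q - G_p/2 = 0, [qq,q] = G_q/2 = 0
Gamma^p_ij = (G*[ij,p] - F*[ij,q])/(EG - F^2), Gamma^q_ij = (E*[ij,q] - F*[ij,p])/(EG - F^2)
Gamma_ppp = 0, Gamma_ppq = 0, Gamma_pqq = 0, Gamma_qpp = 0, Gamma_qpq = 0, Gamma_qqq = 0
X = (1/4, 3/4), Y = (-49/192, 15/8) at the point


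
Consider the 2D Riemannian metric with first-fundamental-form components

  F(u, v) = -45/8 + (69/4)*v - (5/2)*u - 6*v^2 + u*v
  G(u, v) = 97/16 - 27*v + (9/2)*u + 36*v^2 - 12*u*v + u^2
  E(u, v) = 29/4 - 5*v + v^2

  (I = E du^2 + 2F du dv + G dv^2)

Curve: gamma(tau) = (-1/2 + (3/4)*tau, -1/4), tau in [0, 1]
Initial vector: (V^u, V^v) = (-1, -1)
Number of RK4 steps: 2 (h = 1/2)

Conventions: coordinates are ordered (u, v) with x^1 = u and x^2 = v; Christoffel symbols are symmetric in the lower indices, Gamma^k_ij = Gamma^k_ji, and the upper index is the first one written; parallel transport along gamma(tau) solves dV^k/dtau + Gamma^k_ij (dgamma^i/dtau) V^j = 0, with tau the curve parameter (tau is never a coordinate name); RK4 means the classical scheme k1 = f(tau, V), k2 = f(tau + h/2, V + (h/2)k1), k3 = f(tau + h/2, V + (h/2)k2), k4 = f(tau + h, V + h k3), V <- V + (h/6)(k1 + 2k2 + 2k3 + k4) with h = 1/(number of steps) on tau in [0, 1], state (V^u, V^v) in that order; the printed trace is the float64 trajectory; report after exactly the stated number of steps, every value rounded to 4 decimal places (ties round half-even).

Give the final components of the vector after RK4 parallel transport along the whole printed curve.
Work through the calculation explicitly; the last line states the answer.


gamma'(tau) = (3/4, 0); f(tau, V)^k = -Gamma^k_ij(gamma(tau)) gamma'^i(tau) V^j; h = 1/2; intermediate values shown to 6 dp
curve data and Christoffel symbols at the stage parameters:
  tau = 0.000000: gamma = (-0.500000, -0.250000), gamma' = (0.750000, 0.000000); Gamma_uuu = 0.000000, Gamma_uuv = -0.143791, Gamma_uvv = 0.862745, Gamma_vuu = 0.000000, Gamma_vuv = 0.169935, Gamma_vvv = -1.019608
  tau = 0.250000: gamma = (-0.312500, -0.250000), gamma' = (0.750000, 0.000000); Gamma_uuu = 0.000000, Gamma_uuv = -0.134943, Gamma_uvv = 0.809661, Gamma_vuu = 0.000000, Gamma_vuv = 0.168679, Gamma_vvv = -1.012076
  tau = 0.500000: gamma = (-0.125000, -0.250000), gamma' = (0.750000, 0.000000); Gamma_uuu = 0.000000, Gamma_uuv = -0.126710, Gamma_uvv = 0.760259, Gamma_vuu = 0.000000, Gamma_vuv = 0.167027, Gamma_vvv = -1.002160
  tau = 0.750000: gamma = (0.062500, -0.250000), gamma' = (0.750000, 0.000000); Gamma_uuu = 0.000000, Gamma_uuv = -0.119060, Gamma_uvv = 0.714358, Gamma_vuu = 0.000000, Gamma_vuv = 0.165060, Gamma_vvv = -0.990360
  tau = 1.000000: gamma = (0.250000, -0.250000), gamma' = (0.750000, 0.000000); Gamma_uuu = 0.000000, Gamma_uuv = -0.111959, Gamma_uvv = 0.671756, Gamma_vuu = 0.000000, Gamma_vuv = 0.162850, Gamma_vvv = -0.977099
step 0: V^u = -1.0000, V^v = -1.0000
step 1: k1 = (-0.107843, 0.127451), k2 = (-0.097983, 0.122479), k3 = (-0.098109, 0.122636), k4 = (-0.089205, 0.117589); V <- V + (h/6)(k1 + 2k2 + 2k3 + k4): V^u = -1.0491, V^v = -0.9387
step 2: k1 = (-0.089210, 0.117594), k2 = (-0.081198, 0.112570), k3 = (-0.081310, 0.112726), k4 = (-0.074092, 0.107770); V <- V + (h/6)(k1 + 2k2 + 2k3 + k4): V^u = -1.0898, V^v = -0.8824

Answer: V^u = -1.0898, V^v = -0.8824


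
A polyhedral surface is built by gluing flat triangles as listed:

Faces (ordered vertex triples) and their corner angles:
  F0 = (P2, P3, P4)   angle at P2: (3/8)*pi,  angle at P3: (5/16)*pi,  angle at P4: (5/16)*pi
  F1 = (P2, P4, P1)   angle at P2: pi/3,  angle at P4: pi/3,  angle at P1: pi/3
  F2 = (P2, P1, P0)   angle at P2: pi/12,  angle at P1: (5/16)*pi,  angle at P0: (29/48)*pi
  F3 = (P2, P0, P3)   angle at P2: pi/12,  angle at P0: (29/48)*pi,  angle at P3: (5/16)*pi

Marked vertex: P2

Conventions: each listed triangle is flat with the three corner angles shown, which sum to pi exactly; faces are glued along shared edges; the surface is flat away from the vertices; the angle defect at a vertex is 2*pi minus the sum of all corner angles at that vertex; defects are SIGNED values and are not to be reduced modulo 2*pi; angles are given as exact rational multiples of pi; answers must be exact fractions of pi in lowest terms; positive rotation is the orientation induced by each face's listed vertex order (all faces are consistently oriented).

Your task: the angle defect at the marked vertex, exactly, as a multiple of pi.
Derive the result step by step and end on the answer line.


Sum of corner angles at P2: (7/8)*pi
defect = 2*pi - (7/8)*pi

Answer: defect(P2) = (9/8)*pi


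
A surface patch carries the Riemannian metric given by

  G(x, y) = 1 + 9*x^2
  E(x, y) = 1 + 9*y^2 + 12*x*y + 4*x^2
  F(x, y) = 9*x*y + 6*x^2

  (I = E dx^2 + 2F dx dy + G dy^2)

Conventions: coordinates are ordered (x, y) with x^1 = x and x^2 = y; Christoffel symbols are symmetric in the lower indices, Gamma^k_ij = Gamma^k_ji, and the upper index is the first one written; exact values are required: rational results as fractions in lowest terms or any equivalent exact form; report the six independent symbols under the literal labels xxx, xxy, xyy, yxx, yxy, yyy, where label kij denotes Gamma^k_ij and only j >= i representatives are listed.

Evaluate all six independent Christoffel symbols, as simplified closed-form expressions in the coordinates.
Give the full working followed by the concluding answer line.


E = 1 + 9*y^2 + 12*x*y + 4*x^2; F = 9*x*y + 6*x^2; G = 1 + 9*x^2
Gamma^k_ij = (1/2) g^{kl} (d_i g_jl + d_j g_il - d_l g_ij), with g^inv = (1/(EG-F^2)) [[G, -F], [-F, E]]
first partials: E_x = 12*y + 8*x, E_y = 18*y + 12*x, F_x = 9*y + 12*x, F_y = 9*x, G_x = 18*x, G_y = 0
D = EG - F^2 = 1 + 9*y^2 + 12*x*y + 13*x^2
expanded: Gamma^x_xx = (G E_x - 2F F_x + F E_y)/(2D), Gamma^x_xy = (G E_y - F G_x)/(2D), Gamma^x_yy = (2G F_y - G G_x - F G_y)/(2D), Gamma^y_xx = (2E F_x - E E_y - F E_x)/(2D), Gamma^y_xy = (E G_x - F E_y)/(2D), Gamma^y_yy = (E G_y - 2F F_y + F G_x)/(2D); substitute and cancel common factors

Answer: Gamma_xxx = (4*x + 6*y)/(13*x^2 + 12*x*y + 9*y^2 + 1), Gamma_xxy = (6*x + 9*y)/(13*x^2 + 12*x*y + 9*y^2 + 1), Gamma_xyy = 0, Gamma_yxx = 6*x/(13*x^2 + 12*x*y + 9*y^2 + 1), Gamma_yxy = 9*x/(13*x^2 + 12*x*y + 9*y^2 + 1), Gamma_yyy = 0


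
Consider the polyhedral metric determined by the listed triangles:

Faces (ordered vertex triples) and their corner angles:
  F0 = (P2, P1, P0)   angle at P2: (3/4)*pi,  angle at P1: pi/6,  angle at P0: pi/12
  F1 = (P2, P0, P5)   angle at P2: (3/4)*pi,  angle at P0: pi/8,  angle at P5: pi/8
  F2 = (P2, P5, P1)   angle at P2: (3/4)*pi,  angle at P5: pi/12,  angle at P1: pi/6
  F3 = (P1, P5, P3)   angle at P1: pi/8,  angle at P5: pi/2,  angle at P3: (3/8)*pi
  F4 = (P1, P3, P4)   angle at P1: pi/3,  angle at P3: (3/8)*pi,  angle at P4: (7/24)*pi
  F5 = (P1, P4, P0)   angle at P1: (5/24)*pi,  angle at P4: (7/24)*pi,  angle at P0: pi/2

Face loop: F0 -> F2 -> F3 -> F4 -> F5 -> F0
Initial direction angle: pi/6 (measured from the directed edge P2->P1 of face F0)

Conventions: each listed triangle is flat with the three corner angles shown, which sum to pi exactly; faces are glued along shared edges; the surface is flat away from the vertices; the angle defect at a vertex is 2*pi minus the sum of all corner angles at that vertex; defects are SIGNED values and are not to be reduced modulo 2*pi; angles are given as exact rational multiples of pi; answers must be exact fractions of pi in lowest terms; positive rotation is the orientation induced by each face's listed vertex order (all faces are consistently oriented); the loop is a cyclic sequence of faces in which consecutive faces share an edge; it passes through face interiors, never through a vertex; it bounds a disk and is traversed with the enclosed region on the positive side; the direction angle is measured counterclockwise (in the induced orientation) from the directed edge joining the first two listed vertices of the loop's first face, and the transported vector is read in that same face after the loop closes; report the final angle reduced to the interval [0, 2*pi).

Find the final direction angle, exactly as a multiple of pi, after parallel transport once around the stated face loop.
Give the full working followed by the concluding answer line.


enclosed vertex P1: corner angles sum to pi, defect = 2*pi - pi = pi
the final direction is the initial angle plus the enclosed defects, taken mod 2*pi in the induced orientation
final angle = pi/6 + pi = (7/6)*pi (mod 2*pi)

Answer: final direction angle = (7/6)*pi


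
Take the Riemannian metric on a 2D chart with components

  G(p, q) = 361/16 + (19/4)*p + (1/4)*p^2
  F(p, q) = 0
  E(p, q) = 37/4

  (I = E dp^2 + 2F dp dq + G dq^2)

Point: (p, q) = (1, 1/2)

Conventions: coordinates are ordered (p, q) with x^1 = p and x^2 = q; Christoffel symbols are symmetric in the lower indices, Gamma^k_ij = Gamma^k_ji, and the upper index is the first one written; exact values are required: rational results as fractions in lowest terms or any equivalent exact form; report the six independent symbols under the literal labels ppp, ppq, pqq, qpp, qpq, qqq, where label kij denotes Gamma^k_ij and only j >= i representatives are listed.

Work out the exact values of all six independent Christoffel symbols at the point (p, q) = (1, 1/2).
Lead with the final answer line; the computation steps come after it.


Answer: Gamma_ppp = 0, Gamma_ppq = 0, Gamma_pqq = -21/74, Gamma_qpp = 0, Gamma_qpq = 2/21, Gamma_qqq = 0

E = 37/4, F = 0, G = 441/16 at the point
E_p = 0, E_q = 0, F_p = 0, F_q = 0, G_p = 21/4, G_q = 0
EG - F^2 = 16317/64;  g^inv = (64/16317) * [[441/16, 0], [0, 37/4]]
first-kind symbols [ij,l] = (1/2)(d_i g_jl + d_j g_il - d_l g_ij): [pp,p] = E_p/2 = 0, [pp,q] = F_p - E_q/2 = 0, [pq,p] = E_q/2 = 0, [pq,q] = G_p/2 = 21/8, [qq,p] = F_q - G_p/2 = -21/8, [qq,q] = G_q/2 = 0
Gamma^p_ij = (G*[ij,p] - F*[ij,q])/(EG - F^2), Gamma^q_ij = (E*[ij,q] - F*[ij,p])/(EG - F^2)
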